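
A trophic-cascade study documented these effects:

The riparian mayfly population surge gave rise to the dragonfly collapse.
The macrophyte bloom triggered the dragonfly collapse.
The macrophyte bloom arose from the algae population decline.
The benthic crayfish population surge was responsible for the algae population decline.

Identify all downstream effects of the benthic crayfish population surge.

the algae population decline, the dragonfly collapse, the macrophyte bloom

Direct effects: the algae population decline.
2 steps out: the macrophyte bloom.
3 steps out: the dragonfly collapse.
Not reachable from it: the riparian mayfly population surge.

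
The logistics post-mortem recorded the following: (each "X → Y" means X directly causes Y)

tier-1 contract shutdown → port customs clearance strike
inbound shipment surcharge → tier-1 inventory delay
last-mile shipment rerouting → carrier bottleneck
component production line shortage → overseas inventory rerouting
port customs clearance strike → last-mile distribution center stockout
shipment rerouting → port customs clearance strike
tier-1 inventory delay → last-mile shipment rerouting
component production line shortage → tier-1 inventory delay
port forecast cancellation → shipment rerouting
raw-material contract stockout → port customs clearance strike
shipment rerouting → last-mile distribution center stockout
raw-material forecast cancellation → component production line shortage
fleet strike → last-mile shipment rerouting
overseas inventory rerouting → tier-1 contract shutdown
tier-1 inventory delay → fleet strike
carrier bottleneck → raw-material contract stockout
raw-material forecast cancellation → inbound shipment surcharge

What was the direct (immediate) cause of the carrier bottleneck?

the last-mile shipment rerouting

Upstream contributors include the raw-material forecast cancellation, the component production line shortage, the inbound shipment surcharge, the tier-1 inventory delay, the fleet strike, but only the last-mile shipment rerouting feeds directly into the carrier bottleneck.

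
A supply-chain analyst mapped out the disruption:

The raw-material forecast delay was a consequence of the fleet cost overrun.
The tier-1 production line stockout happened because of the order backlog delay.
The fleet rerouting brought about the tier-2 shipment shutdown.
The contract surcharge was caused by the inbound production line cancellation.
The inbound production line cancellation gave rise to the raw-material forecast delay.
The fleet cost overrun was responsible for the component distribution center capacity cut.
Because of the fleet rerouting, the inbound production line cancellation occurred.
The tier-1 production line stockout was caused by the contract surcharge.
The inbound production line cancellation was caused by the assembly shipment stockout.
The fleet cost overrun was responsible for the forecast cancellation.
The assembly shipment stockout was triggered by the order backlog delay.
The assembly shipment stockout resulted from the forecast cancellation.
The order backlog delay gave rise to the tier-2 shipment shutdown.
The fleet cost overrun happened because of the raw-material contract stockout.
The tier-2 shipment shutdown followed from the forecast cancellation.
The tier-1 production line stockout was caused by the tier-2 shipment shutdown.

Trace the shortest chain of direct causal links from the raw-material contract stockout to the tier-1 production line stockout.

the raw-material contract stockout → the fleet cost overrun
the fleet cost overrun → the forecast cancellation
the forecast cancellation → the tier-2 shipment shutdown
the tier-2 shipment shutdown → the tier-1 production line stockout
Length: 4 steps.

the raw-material contract stockout → the fleet cost overrun → the forecast cancellation → the tier-2 shipment shutdown → the tier-1 production line stockout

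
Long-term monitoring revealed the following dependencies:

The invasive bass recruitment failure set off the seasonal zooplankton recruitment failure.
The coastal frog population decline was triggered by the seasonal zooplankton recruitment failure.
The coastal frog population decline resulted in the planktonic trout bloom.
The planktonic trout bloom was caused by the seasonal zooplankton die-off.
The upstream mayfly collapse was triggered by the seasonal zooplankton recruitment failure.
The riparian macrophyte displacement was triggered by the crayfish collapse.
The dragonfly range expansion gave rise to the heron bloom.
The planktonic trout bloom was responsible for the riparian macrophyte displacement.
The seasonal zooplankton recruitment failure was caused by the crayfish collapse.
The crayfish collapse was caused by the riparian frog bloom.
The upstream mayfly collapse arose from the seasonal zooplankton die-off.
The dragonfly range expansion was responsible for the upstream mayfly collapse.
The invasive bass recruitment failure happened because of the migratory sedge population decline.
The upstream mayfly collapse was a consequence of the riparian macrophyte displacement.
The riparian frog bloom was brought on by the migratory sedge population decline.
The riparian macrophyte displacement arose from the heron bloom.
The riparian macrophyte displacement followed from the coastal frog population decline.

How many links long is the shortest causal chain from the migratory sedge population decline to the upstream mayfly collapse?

3

Shortest chain: the migratory sedge population decline → the invasive bass recruitment failure → the seasonal zooplankton recruitment failure → the upstream mayfly collapse.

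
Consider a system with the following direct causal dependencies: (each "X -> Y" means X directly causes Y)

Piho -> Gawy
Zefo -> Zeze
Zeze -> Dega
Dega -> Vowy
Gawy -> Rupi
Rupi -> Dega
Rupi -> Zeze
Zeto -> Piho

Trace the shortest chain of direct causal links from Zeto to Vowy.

Zeto → Piho → Gawy → Rupi → Dega → Vowy

Zeto → Piho
Piho → Gawy
Gawy → Rupi
Rupi → Dega
Dega → Vowy
Length: 5 steps.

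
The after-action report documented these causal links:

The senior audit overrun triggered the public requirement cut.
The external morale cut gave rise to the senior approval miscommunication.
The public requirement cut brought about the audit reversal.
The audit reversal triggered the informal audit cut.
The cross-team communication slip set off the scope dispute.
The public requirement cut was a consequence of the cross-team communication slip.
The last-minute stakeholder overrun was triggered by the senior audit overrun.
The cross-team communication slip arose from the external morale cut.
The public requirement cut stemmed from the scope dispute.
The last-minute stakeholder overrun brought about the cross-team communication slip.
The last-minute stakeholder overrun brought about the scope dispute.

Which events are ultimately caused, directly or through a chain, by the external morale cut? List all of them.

the audit reversal, the cross-team communication slip, the informal audit cut, the public requirement cut, the scope dispute, the senior approval miscommunication

Direct effects: the cross-team communication slip, the senior approval miscommunication.
2 steps out: the scope dispute, the public requirement cut.
3 steps out: the audit reversal.
4 steps out: the informal audit cut.
Not reachable from it: the senior audit overrun, the last-minute stakeholder overrun.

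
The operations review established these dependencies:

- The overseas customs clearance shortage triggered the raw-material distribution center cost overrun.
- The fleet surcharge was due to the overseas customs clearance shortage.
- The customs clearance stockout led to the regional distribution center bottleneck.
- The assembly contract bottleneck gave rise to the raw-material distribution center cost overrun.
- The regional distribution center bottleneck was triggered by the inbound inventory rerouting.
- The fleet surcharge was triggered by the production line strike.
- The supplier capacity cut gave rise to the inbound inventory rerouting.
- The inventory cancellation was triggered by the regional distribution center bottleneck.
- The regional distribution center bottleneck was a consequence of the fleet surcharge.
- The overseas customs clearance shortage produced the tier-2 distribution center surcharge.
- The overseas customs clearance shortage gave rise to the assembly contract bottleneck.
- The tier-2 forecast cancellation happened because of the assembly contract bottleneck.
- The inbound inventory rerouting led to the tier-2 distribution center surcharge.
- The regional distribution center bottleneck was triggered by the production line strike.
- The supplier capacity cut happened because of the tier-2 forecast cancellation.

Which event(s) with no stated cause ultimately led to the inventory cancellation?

Tracing upstream from the inventory cancellation: the inventory cancellation ← the regional distribution center bottleneck ← the fleet surcharge ← the overseas customs clearance shortage.
A separate upstream branch: the inventory cancellation ← the regional distribution center bottleneck ← the customs clearance stockout.
A separate upstream branch: the inventory cancellation ← the regional distribution center bottleneck ← the production line strike.
Each of those chain origins has no stated cause.

the customs clearance stockout, the overseas customs clearance shortage, the production line strike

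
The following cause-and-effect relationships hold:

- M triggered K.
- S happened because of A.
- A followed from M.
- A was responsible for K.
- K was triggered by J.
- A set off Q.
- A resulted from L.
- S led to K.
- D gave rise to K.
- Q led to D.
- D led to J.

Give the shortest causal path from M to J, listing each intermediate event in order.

M → A
A → Q
Q → D
D → J
Length: 4 steps.

M → A → Q → D → J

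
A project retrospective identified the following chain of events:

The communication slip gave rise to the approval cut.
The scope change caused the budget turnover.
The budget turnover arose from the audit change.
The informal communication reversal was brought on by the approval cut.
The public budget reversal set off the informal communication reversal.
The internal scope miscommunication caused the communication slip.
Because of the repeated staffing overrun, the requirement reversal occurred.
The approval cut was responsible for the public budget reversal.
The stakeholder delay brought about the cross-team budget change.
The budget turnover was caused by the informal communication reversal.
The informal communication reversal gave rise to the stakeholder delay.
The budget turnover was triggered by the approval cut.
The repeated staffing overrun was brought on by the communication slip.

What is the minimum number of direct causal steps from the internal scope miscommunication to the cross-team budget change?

Shortest chain: the internal scope miscommunication → the communication slip → the approval cut → the informal communication reversal → the stakeholder delay → the cross-team budget change.

5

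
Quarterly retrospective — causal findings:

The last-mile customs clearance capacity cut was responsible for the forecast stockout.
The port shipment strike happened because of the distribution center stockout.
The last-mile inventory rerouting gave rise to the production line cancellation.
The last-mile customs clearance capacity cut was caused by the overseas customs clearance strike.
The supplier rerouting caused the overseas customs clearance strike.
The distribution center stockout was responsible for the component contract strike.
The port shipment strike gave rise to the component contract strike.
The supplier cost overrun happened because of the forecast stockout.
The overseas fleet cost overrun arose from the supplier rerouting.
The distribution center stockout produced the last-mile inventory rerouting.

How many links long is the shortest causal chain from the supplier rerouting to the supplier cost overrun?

4

Shortest chain: the supplier rerouting → the overseas customs clearance strike → the last-mile customs clearance capacity cut → the forecast stockout → the supplier cost overrun.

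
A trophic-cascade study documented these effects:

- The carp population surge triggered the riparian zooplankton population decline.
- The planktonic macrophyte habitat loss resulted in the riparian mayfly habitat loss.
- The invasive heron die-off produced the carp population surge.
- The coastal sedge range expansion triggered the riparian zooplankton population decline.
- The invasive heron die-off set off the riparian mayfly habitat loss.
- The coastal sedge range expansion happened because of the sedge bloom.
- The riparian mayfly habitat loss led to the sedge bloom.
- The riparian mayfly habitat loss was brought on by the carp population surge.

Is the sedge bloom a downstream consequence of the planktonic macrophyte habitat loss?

There is a causal chain: the planktonic macrophyte habitat loss → the riparian mayfly habitat loss → the sedge bloom.

Yes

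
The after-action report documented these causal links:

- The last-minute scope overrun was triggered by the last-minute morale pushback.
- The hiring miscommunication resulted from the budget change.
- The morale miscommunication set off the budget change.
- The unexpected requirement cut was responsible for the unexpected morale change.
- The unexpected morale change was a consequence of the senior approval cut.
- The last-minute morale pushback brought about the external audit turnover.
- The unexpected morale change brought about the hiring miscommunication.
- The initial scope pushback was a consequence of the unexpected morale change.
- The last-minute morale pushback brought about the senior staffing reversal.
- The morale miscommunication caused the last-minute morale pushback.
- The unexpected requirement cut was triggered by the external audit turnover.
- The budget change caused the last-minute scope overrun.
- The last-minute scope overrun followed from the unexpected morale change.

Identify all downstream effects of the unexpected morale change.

the hiring miscommunication, the initial scope pushback, the last-minute scope overrun

Direct effects: the hiring miscommunication, the last-minute scope overrun, the initial scope pushback.
Not reachable from it: the morale miscommunication, the last-minute morale pushback, the external audit turnover, the senior staffing reversal, the unexpected requirement cut, the budget change, the senior approval cut.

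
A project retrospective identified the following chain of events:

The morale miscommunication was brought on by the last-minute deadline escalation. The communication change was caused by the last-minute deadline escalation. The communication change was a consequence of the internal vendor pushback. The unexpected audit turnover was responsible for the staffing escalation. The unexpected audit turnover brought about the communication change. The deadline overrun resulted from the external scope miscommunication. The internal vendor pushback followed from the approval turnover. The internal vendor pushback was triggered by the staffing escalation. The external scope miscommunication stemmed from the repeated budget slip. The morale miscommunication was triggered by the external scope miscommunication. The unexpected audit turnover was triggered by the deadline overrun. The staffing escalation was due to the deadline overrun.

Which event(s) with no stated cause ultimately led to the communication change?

Tracing upstream from the communication change: the communication change ← the last-minute deadline escalation.
A separate upstream branch: the communication change ← the unexpected audit turnover ← the deadline overrun ← the external scope miscommunication ← the repeated budget slip.
A separate upstream branch: the communication change ← the internal vendor pushback ← the approval turnover.
Each of those chain origins has no stated cause.

the approval turnover, the last-minute deadline escalation, the repeated budget slip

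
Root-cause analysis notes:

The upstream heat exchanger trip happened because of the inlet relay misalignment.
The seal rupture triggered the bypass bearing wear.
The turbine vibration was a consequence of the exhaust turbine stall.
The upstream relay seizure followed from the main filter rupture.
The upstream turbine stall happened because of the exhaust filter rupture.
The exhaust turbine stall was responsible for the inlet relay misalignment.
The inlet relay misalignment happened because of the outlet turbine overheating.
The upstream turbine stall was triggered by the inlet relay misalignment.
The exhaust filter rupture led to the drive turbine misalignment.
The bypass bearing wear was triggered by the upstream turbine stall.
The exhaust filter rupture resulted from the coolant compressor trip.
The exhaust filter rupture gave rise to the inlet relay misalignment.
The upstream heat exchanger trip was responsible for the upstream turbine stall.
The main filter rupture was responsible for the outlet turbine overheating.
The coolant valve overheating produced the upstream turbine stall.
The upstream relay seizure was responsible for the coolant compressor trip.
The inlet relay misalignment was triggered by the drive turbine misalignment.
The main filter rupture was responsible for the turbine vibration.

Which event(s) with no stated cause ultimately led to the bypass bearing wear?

the coolant valve overheating, the exhaust turbine stall, the main filter rupture, the seal rupture

Tracing upstream from the bypass bearing wear: the bypass bearing wear ← the upstream turbine stall ← the inlet relay misalignment ← the outlet turbine overheating ← the main filter rupture.
A separate upstream branch: the bypass bearing wear ← the upstream turbine stall ← the coolant valve overheating.
A separate upstream branch: the bypass bearing wear ← the upstream turbine stall ← the inlet relay misalignment ← the exhaust turbine stall.
A separate upstream branch: the bypass bearing wear ← the seal rupture.
Each of those chain origins has no stated cause.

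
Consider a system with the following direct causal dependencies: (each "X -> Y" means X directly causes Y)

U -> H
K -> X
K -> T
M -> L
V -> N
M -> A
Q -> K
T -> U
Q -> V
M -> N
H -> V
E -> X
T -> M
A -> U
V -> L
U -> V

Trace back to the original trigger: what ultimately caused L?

Q

Tracing upstream from L: L ← V ← Q.
Q has no stated cause, so it is the root.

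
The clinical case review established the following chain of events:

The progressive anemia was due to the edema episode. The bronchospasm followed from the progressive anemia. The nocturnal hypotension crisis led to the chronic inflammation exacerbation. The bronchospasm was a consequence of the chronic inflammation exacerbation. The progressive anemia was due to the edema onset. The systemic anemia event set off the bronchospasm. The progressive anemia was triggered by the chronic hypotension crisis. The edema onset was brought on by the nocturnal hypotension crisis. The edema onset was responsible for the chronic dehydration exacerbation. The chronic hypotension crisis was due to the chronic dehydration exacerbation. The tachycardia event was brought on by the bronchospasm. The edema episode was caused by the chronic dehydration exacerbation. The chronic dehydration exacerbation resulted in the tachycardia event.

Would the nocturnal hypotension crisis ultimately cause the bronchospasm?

Yes

There is a causal chain: the nocturnal hypotension crisis → the chronic inflammation exacerbation → the bronchospasm.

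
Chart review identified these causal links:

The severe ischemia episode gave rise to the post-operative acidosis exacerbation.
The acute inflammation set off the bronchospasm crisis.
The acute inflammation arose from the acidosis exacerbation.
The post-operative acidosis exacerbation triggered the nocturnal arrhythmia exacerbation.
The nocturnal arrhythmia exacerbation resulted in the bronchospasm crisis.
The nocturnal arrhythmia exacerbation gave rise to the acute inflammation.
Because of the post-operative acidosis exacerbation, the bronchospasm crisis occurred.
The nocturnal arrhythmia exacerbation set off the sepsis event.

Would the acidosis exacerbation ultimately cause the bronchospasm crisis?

There is a causal chain: the acidosis exacerbation → the acute inflammation → the bronchospasm crisis.

Yes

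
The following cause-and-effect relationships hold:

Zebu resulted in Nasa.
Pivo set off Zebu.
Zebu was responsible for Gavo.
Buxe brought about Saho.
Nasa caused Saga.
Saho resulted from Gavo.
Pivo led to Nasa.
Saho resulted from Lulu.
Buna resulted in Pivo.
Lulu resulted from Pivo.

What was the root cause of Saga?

Buna

Tracing upstream from Saga: Saga ← Nasa ← Pivo ← Buna.
Buna has no stated cause, so it is the root.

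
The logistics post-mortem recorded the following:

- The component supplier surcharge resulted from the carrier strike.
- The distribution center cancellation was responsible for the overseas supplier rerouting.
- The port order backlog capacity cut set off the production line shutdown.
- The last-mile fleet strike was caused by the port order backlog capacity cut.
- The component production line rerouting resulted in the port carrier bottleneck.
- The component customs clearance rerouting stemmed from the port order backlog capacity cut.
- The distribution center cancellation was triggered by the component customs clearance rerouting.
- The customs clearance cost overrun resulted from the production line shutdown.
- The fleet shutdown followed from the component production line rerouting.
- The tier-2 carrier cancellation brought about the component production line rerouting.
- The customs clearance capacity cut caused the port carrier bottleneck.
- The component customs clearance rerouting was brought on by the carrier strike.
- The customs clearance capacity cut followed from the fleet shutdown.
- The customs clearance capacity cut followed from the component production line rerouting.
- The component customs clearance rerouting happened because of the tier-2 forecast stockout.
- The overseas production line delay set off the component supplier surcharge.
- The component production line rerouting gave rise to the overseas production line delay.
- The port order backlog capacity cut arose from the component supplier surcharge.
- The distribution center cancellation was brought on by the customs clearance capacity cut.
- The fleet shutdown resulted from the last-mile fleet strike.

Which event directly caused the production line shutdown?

Upstream contributors include the tier-2 carrier cancellation, the carrier strike, the component production line rerouting, the overseas production line delay, the component supplier surcharge, but only the port order backlog capacity cut feeds directly into the production line shutdown.

the port order backlog capacity cut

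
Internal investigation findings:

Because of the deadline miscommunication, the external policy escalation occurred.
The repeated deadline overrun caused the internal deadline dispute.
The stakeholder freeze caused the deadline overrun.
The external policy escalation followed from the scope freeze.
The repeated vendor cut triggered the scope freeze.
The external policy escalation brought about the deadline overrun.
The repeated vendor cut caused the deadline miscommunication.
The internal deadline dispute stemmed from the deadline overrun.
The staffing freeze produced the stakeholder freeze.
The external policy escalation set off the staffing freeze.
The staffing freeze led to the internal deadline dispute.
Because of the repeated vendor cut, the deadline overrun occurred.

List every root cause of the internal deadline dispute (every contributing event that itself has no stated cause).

Tracing upstream from the internal deadline dispute: the internal deadline dispute ← the deadline overrun ← the repeated vendor cut.
A separate upstream branch: the internal deadline dispute ← the repeated deadline overrun.
Each of those chain origins has no stated cause.

the repeated deadline overrun, the repeated vendor cut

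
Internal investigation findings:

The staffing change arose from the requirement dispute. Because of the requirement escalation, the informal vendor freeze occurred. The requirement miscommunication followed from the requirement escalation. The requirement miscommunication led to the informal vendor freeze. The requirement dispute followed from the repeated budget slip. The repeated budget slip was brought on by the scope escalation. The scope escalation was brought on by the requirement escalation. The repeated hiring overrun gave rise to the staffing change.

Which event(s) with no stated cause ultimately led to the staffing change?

Tracing upstream from the staffing change: the staffing change ← the requirement dispute ← the repeated budget slip ← the scope escalation ← the requirement escalation.
A separate upstream branch: the staffing change ← the repeated hiring overrun.
Each of those chain origins has no stated cause.

the repeated hiring overrun, the requirement escalation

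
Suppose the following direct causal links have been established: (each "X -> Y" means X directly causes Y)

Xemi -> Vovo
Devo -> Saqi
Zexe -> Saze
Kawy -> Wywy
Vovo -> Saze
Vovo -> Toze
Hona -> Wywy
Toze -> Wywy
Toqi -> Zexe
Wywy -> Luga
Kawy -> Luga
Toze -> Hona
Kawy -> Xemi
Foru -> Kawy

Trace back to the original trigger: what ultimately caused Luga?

Foru

Tracing upstream from Luga: Luga ← Kawy ← Foru.
Foru has no stated cause, so it is the root.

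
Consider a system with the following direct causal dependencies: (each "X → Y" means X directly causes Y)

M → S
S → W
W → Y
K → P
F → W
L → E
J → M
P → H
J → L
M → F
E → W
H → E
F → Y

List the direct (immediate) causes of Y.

Upstream contributors include J, K, M, L, P, H, S, E, but only F, W feed directly into Y.

F, W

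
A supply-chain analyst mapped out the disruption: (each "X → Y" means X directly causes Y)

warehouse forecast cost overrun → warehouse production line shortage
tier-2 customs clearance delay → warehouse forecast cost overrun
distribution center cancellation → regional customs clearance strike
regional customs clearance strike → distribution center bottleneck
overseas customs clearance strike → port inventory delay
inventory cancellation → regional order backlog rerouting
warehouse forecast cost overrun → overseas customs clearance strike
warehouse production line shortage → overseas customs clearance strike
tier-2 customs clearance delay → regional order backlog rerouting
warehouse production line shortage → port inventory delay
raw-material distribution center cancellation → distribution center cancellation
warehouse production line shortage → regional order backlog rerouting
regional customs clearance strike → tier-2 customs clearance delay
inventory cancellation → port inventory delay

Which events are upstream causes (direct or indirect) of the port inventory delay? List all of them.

the distribution center cancellation, the inventory cancellation, the overseas customs clearance strike, the raw-material distribution center cancellation, the regional customs clearance strike, the tier-2 customs clearance delay, the warehouse forecast cost overrun, the warehouse production line shortage

Immediate causes of the port inventory delay: the inventory cancellation, the warehouse production line shortage, the overseas customs clearance strike.
Further upstream: the raw-material distribution center cancellation, the distribution center cancellation, the regional customs clearance strike, the tier-2 customs clearance delay, the warehouse forecast cost overrun.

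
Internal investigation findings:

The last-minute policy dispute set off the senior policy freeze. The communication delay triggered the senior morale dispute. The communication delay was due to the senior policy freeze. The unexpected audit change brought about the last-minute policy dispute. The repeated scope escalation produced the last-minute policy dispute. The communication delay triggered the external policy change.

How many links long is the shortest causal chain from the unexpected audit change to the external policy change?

Shortest chain: the unexpected audit change → the last-minute policy dispute → the senior policy freeze → the communication delay → the external policy change.

4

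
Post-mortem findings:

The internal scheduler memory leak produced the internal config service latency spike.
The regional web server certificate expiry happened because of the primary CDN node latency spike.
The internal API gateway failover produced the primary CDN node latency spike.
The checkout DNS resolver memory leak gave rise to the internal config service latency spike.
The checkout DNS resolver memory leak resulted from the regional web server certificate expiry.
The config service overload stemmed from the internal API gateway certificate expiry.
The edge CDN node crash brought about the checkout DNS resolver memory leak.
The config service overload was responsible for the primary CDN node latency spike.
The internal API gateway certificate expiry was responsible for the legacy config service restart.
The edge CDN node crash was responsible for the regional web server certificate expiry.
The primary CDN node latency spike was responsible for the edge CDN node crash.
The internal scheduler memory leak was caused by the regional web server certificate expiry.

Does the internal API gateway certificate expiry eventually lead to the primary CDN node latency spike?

There is a causal chain: the internal API gateway certificate expiry → the config service overload → the primary CDN node latency spike.

Yes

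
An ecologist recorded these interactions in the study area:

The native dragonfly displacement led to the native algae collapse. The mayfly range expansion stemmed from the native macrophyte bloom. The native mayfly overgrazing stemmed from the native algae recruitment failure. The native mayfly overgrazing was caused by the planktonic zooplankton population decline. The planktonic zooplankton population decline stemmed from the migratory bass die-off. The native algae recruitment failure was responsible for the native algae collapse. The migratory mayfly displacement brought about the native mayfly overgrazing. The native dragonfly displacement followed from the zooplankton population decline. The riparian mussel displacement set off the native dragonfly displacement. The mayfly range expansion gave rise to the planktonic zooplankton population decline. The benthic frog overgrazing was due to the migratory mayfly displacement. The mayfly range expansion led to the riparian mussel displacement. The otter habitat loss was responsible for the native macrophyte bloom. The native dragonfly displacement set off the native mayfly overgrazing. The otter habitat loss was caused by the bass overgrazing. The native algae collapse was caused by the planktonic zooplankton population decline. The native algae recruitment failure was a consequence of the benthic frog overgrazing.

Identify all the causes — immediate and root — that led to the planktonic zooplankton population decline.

the bass overgrazing, the mayfly range expansion, the migratory bass die-off, the native macrophyte bloom, the otter habitat loss

Immediate causes of the planktonic zooplankton population decline: the mayfly range expansion, the migratory bass die-off.
Further upstream: the bass overgrazing, the otter habitat loss, the native macrophyte bloom.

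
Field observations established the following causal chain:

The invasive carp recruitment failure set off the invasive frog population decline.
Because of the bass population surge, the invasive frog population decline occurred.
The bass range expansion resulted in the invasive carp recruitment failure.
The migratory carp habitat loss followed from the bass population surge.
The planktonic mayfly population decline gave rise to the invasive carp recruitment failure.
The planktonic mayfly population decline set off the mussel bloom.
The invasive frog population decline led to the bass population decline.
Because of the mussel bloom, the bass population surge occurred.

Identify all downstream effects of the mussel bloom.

Direct effects: the bass population surge.
2 steps out: the invasive frog population decline, the migratory carp habitat loss.
3 steps out: the bass population decline.
Not reachable from it: the bass range expansion, the planktonic mayfly population decline, the invasive carp recruitment failure.

the bass population decline, the bass population surge, the invasive frog population decline, the migratory carp habitat loss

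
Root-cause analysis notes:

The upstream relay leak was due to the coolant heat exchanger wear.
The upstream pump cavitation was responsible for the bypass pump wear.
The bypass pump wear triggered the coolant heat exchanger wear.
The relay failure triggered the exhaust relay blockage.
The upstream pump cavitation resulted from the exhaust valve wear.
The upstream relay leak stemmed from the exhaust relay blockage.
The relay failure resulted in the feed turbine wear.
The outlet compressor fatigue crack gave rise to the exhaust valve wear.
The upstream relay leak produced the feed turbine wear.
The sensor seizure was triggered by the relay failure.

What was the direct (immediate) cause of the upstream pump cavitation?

the exhaust valve wear

Upstream contributors include the outlet compressor fatigue crack, but only the exhaust valve wear feeds directly into the upstream pump cavitation.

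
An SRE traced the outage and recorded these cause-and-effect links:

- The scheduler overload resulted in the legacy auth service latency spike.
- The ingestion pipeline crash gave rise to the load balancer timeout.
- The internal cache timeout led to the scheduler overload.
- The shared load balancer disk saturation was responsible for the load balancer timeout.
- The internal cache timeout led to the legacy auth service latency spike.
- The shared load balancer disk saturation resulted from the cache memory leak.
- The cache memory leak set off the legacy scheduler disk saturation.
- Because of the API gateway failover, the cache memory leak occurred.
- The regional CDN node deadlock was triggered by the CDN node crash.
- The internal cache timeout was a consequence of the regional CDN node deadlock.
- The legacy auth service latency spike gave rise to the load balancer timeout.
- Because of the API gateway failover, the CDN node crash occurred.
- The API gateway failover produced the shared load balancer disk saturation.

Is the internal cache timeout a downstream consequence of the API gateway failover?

Yes

There is a causal chain: the API gateway failover → the CDN node crash → the regional CDN node deadlock → the internal cache timeout.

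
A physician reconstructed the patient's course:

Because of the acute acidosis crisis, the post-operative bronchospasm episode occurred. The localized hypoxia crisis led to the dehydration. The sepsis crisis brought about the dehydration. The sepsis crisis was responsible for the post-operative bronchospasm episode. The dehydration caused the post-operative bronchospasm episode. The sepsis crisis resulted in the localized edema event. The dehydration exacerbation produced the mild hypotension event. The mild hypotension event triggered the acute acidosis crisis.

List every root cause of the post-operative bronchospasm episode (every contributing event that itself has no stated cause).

Tracing upstream from the post-operative bronchospasm episode: the post-operative bronchospasm episode ← the sepsis crisis.
A separate upstream branch: the post-operative bronchospasm episode ← the acute acidosis crisis ← the mild hypotension event ← the dehydration exacerbation.
A separate upstream branch: the post-operative bronchospasm episode ← the dehydration ← the localized hypoxia crisis.
Each of those chain origins has no stated cause.

the dehydration exacerbation, the localized hypoxia crisis, the sepsis crisis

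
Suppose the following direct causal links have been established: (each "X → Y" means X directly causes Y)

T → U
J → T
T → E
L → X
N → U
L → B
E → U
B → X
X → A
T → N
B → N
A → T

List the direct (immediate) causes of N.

B, T

Upstream contributors include L, X, J, A, but only B, T feed directly into N.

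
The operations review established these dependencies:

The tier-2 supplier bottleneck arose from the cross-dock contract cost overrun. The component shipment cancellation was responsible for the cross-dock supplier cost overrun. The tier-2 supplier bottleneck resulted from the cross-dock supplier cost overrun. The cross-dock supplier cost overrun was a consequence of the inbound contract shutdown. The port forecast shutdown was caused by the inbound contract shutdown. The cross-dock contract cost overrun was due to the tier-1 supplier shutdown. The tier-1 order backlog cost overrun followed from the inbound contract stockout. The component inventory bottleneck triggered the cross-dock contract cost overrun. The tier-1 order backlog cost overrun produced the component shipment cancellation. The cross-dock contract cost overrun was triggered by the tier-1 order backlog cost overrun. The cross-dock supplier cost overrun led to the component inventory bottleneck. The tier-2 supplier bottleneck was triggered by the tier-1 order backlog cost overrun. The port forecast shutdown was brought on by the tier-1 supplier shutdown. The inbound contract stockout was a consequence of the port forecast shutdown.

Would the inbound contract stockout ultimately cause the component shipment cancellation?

There is a causal chain: the inbound contract stockout → the tier-1 order backlog cost overrun → the component shipment cancellation.

Yes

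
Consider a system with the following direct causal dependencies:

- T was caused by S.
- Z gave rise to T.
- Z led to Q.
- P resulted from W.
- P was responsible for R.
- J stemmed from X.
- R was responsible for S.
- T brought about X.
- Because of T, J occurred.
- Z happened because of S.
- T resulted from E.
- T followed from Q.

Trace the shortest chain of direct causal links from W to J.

W → P → R → S → T → J

W → P
P → R
R → S
S → T
T → J
Length: 5 steps.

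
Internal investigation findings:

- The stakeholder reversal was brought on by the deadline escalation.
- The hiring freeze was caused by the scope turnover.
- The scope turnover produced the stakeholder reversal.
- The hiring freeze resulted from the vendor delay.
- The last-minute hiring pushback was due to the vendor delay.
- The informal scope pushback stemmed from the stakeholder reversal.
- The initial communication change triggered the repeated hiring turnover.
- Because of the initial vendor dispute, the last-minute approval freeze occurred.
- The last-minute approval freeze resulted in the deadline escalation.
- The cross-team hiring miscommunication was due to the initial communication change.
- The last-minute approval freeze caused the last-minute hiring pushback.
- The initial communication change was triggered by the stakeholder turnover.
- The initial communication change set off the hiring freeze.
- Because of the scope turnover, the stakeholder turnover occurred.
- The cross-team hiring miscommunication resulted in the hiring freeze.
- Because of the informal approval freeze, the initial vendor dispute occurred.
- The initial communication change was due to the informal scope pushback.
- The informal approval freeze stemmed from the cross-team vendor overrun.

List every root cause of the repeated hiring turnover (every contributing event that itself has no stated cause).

the cross-team vendor overrun, the scope turnover

Tracing upstream from the repeated hiring turnover: the repeated hiring turnover ← the initial communication change ← the informal scope pushback ← the stakeholder reversal ← the deadline escalation ← the last-minute approval freeze ← the initial vendor dispute ← the informal approval freeze ← the cross-team vendor overrun.
A separate upstream branch: the repeated hiring turnover ← the initial communication change ← the stakeholder turnover ← the scope turnover.
Each of those chain origins has no stated cause.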